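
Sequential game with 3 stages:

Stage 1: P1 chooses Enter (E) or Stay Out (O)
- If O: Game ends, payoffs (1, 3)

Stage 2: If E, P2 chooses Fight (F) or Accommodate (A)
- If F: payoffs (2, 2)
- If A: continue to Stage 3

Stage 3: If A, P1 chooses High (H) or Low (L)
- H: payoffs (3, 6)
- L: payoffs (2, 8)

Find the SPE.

SPE: (E, A, H); Outcome (3, 6)

Work:
Stage 3: P1 chooses H (3 vs 2)
Stage 2: P2: F->2, A->6 (anticipating H). Choose A
Stage 1: P1: O->1, E->3 (anticipating A, H). Choose E
SPE path: E -> A -> H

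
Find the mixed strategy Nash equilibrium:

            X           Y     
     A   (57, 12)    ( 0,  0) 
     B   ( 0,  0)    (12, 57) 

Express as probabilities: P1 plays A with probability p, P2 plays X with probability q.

p = 0.8261, q = 0.1739

Work:
Find probabilities that make opponent indifferent:
P2 chooses q to make P1 indifferent between A and B
P1 chooses p to make P2 indifferent between X and Y
Mixed NE: P1 plays (A: 0.8261, B: 0.1739), P2 plays (X: 0.1739, Y: 0.8261)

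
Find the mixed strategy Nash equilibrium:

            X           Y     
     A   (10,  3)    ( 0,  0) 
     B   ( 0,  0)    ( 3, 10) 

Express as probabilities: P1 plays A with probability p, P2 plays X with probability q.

p = 0.7692, q = 0.2308

Work:
Find probabilities that make opponent indifferent:
P2 chooses q to make P1 indifferent between A and B
P1 chooses p to make P2 indifferent between X and Y
Mixed NE: P1 plays (A: 0.7692, B: 0.2308), P2 plays (X: 0.2308, Y: 0.7692)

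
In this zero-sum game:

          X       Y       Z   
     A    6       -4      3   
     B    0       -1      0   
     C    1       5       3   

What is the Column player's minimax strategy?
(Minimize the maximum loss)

Column should play Z, value = 3

Work:
Column player minimizes Row's maximum payoff:
Column X: max payoff to Row = 6
Column Y: max payoff to Row = 5
Column Z: max payoff to Row = 3
Minimum is 3, achieved by column Z.
Minimax strategy: Z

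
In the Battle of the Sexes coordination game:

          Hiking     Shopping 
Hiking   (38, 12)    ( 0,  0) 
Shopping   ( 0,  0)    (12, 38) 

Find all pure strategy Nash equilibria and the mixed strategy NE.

Pure NE: (Hiking, Hiking) and (Shopping, Shopping); Mixed NE: p = 0.76, q = 0.24

Work:
Check pure NE:
(Hiking, Hiking): (38, 12) - no unilateral deviation beneficial
(Shopping, Shopping): (12, 38) - no unilateral deviation beneficial
Mixed NE: P1 plays Hiking with p = 0.76, P2 plays Hiking with q = 0.24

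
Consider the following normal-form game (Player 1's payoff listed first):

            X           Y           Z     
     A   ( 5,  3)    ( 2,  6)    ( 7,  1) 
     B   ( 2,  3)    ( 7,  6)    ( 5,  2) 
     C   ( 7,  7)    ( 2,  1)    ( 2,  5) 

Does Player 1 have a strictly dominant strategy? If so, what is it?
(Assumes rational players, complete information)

No strictly dominant strategy exists for Player 1

Work:
A strategy strictly dominates another if it gives a strictly higher payoff against every opponent action. Compare each pair of P1's strategies column-by-column:
  A vs B: [5 vs 2, 2 vs 7, 7 vs 5] → A does not strictly dominate B (column Y: 2 ≤ 7)
  A vs C: [5 vs 7, 2 vs 2, 7 vs 2] → A does not strictly dominate C (column X: 5 ≤ 7)
  B vs A: [2 vs 5, 7 vs 2, 5 vs 7] → B does not strictly dominate A (column X: 2 ≤ 5)
  B vs C: [2 vs 7, 7 vs 2, 5 vs 2] → B does not strictly dominate C (column X: 2 ≤ 7)
  C vs A: [7 vs 5, 2 vs 2, 2 vs 7] → C does not strictly dominate A (column Y: 2 ≤ 2)
  C vs B: [7 vs 2, 2 vs 7, 2 vs 5] → C does not strictly dominate B (column Y: 2 ≤ 7)
No single strategy strictly dominates all others → no strictly dominant strategy.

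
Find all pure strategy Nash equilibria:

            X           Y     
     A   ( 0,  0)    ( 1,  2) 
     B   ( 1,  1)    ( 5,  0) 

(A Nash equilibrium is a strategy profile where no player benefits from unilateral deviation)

Nash equilibrium: (B, X)

Work:
Best responses:
  P1 vs X: payoffs [0, 1] → best response B (payoff 1)
  P1 vs Y: payoffs [1, 5] → best response B (payoff 5)
  P2 vs A: payoffs [0, 2] → best response Y (payoff 2)
  P2 vs B: payoffs [1, 0] → best response X (payoff 1)
Mutual best responses: (B,X) → Nash equilibria.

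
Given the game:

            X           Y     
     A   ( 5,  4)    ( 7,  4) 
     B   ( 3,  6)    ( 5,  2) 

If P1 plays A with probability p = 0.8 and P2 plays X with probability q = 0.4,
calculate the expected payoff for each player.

E[P1] = 5.8, E[P2] = 3.92

Work:
E[P1] = p·q·π₁(A,X) + p·(1-q)·π₁(A,Y) + (1-p)·q·π₁(B,X) + (1-p)·(1-q)·π₁(B,Y)
= 0.8·0.4·5 + 0.8·0.6·7 + 0.2·0.4·3 + 0.2·0.6·5
= 5.8

E[P2] = 3.92 (similar calculation)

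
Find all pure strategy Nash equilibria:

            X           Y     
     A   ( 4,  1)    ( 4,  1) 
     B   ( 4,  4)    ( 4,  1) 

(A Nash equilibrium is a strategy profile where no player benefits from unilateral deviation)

Nash equilibrium: (A, X), (A, Y), (B, X)

Work:
Best responses:
  P1 vs X: payoffs [4, 4] → best response A/B (payoff 4)
  P1 vs Y: payoffs [4, 4] → best response A/B (payoff 4)
  P2 vs A: payoffs [1, 1] → best response X/Y (payoff 1)
  P2 vs B: payoffs [4, 1] → best response X (payoff 4)
Mutual best responses: (A,X), (A,Y), (B,X) → Nash equilibria.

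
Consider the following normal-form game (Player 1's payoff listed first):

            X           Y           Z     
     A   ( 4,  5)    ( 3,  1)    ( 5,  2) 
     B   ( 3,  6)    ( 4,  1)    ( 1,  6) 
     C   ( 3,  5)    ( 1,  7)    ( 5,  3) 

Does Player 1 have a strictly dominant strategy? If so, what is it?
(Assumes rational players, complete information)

No strictly dominant strategy exists for Player 1

Work:
A strategy strictly dominates another if it gives a strictly higher payoff against every opponent action. Compare each pair of P1's strategies column-by-column:
  A vs B: [4 vs 3, 3 vs 4, 5 vs 1] → A does not strictly dominate B (column Y: 3 ≤ 4)
  A vs C: [4 vs 3, 3 vs 1, 5 vs 5] → A does not strictly dominate C (column Z: 5 ≤ 5)
  B vs A: [3 vs 4, 4 vs 3, 1 vs 5] → B does not strictly dominate A (column X: 3 ≤ 4)
  B vs C: [3 vs 3, 4 vs 1, 1 vs 5] → B does not strictly dominate C (column X: 3 ≤ 3)
  C vs A: [3 vs 4, 1 vs 3, 5 vs 5] → C does not strictly dominate A (column X: 3 ≤ 4)
  C vs B: [3 vs 3, 1 vs 4, 5 vs 1] → C does not strictly dominate B (column X: 3 ≤ 3)
No single strategy strictly dominates all others → no strictly dominant strategy.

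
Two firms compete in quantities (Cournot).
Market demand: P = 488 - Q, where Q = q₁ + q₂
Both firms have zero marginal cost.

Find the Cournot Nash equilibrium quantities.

q₁* = q₂* = 162.67; P* = 162.67

Work:
Profit: π_i = P·q_i = (a - q_i - q_j)·q_i
FOC: ∂π_i/∂q_i = a - 2q_i - q_j = 0
Reaction function: q_i = (488 - q_j)/2
Symmetry: q* = 488/3 = 162.67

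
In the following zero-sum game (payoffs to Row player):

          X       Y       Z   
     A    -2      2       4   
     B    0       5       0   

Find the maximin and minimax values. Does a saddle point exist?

Maximin = 0, Minimax = 0, Saddle: True

Work:
Row minimums: [-2, 0] → maximin = 0
Column maximums: [0, 5, 4] → minimax = 0
Saddle point exists! Game value = 0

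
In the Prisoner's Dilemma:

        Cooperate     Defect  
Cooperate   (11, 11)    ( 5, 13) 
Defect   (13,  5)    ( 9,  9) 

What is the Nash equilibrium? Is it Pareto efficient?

(Defect, Defect) is NE; not Pareto efficient

Work:
Defect dominates Cooperate for both players:
If P2 cooperates: Defect (13) > Cooperate (11)
If P2 defects: Defect (9) > Cooperate (5)
NE: (Defect, Defect) with payoff (9, 9)
But (Cooperate, Cooperate) = (11, 11) Pareto dominates (9, 9)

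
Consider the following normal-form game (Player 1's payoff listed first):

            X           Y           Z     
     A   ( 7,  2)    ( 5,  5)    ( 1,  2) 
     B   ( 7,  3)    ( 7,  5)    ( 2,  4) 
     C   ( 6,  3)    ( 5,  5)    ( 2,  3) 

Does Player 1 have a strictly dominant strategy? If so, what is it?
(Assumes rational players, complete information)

No strictly dominant strategy exists for Player 1

Work:
A strategy strictly dominates another if it gives a strictly higher payoff against every opponent action. Compare each pair of P1's strategies column-by-column:
  A vs B: [7 vs 7, 5 vs 7, 1 vs 2] → A does not strictly dominate B (column X: 7 ≤ 7)
  A vs C: [7 vs 6, 5 vs 5, 1 vs 2] → A does not strictly dominate C (column Y: 5 ≤ 5)
  B vs A: [7 vs 7, 7 vs 5, 2 vs 1] → B does not strictly dominate A (column X: 7 ≤ 7)
  B vs C: [7 vs 6, 7 vs 5, 2 vs 2] → B does not strictly dominate C (column Z: 2 ≤ 2)
  C vs A: [6 vs 7, 5 vs 5, 2 vs 1] → C does not strictly dominate A (column X: 6 ≤ 7)
  C vs B: [6 vs 7, 5 vs 7, 2 vs 2] → C does not strictly dominate B (column X: 6 ≤ 7)
No single strategy strictly dominates all others → no strictly dominant strategy.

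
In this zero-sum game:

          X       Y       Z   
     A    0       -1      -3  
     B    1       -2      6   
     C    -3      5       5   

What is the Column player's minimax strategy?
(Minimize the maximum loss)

Column should play X, value = 1

Work:
Column player minimizes Row's maximum payoff:
Column X: max payoff to Row = 1
Column Y: max payoff to Row = 5
Column Z: max payoff to Row = 6
Minimum is 1, achieved by column X.
Minimax strategy: X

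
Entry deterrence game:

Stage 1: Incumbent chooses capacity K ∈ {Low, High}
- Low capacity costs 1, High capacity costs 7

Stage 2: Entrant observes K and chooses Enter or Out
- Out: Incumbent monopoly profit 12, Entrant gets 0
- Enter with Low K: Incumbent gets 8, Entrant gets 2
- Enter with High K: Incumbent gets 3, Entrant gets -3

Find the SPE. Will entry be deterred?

SPE: (Low, Enter|Low, Out|High); Entry not deterred. Incumbent net profit = 7, Entrant gets 2

Work:
After Low K: Entrant enters (2 > 0)
After High K: Entrant stays out (-3 < 0)
Incumbent: Low → 8−1=7, High → 12−7=5
Incumbent chooses Low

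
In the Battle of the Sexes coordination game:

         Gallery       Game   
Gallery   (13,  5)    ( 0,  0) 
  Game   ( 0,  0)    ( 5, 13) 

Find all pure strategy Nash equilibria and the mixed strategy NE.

Pure NE: (Gallery, Gallery) and (Game, Game); Mixed NE: p = 0.7222, q = 0.2778

Work:
Check pure NE:
(Gallery, Gallery): (13, 5) - no unilateral deviation beneficial
(Game, Game): (5, 13) - no unilateral deviation beneficial
Mixed NE: P1 plays Gallery with p = 0.7222, P2 plays Gallery with q = 0.2778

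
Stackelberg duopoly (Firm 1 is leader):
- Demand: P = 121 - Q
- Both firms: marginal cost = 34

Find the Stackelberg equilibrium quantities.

q₁* (leader) = 43.5, q₂* (follower) = 21.75

Work:
Follower's reaction: q₂ = (a - c - q₁)/2
Leader substitutes: π₁ = q₁·(a - q₁ - (a-c-q₁)/2 - c)
FOC: q₁* = (121 - 34)/2 = 43.50
Then: q₂* = (121 - 34 - 43.5)/2 = 21.75
Leader has first-mover advantage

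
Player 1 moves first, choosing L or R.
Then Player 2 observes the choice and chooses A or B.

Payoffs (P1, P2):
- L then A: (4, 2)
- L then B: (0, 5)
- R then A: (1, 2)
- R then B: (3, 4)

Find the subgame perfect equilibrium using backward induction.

P1 plays R, P2 plays B after L and B after R; Payoff (3, 4)

Work:
Backward induction:
After L: P2 chooses B → P1 gets 0
After R: P2 chooses B → P1 gets 3
P1 chooses R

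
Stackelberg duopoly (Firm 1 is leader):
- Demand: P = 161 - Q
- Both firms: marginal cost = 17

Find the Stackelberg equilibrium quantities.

q₁* (leader) = 72.0, q₂* (follower) = 36.0

Work:
Follower's reaction: q₂ = (a - c - q₁)/2
Leader substitutes: π₁ = q₁·(a - q₁ - (a-c-q₁)/2 - c)
FOC: q₁* = (161 - 17)/2 = 72.00
Then: q₂* = (161 - 17 - 72.0)/2 = 36.00
Leader has first-mover advantage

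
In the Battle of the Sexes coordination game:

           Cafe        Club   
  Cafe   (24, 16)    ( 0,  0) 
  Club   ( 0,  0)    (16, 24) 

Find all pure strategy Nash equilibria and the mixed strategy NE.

Pure NE: (Cafe, Cafe) and (Club, Club); Mixed NE: p = 0.6, q = 0.4

Work:
Check pure NE:
(Cafe, Cafe): (24, 16) - no unilateral deviation beneficial
(Club, Club): (16, 24) - no unilateral deviation beneficial
Mixed NE: P1 plays Cafe with p = 0.6, P2 plays Cafe with q = 0.4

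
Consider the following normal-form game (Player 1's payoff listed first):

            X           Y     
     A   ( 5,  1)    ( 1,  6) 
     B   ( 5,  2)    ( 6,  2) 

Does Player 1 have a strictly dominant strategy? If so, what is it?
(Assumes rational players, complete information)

No strictly dominant strategy exists for Player 1

Work:
A strategy strictly dominates another if it gives a strictly higher payoff against every opponent action. Compare each pair of P1's strategies column-by-column:
  A vs B: [5 vs 5, 1 vs 6] → A does not strictly dominate B (column X: 5 ≤ 5)
  B vs A: [5 vs 5, 6 vs 1] → B does not strictly dominate A (column X: 5 ≤ 5)
No single strategy strictly dominates all others → no strictly dominant strategy.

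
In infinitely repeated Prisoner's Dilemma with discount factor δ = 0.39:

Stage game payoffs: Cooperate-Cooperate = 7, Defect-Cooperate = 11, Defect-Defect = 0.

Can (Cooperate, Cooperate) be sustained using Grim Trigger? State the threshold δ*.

δ* = 0.3636; since δ = 0.39 ≥ 0.3636, cooperation can be sustained

Work:
For Grim Trigger:
Cooperate forever: 7/(1-δ)
Defect then punished: 11 + 0·δ/(1-δ)
Need: 7/(1-δ) ≥ 11 + 0·δ/(1-δ)
Solving: δ ≥ (T-R)/(T-P) = (11-7)/(11-0) = 0.3636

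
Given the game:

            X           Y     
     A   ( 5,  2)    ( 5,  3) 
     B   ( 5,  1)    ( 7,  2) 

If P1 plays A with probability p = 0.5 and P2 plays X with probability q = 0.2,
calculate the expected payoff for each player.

E[P1] = 5.8, E[P2] = 2.3

Work:
E[P1] = p·q·π₁(A,X) + p·(1-q)·π₁(A,Y) + (1-p)·q·π₁(B,X) + (1-p)·(1-q)·π₁(B,Y)
= 0.5·0.2·5 + 0.5·0.8·5 + 0.5·0.2·5 + 0.5·0.8·7
= 5.8

E[P2] = 2.3 (similar calculation)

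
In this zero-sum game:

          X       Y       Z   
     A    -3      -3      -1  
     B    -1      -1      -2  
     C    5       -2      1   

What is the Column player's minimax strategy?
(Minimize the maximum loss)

Column should play Y, value = -1

Work:
Column player minimizes Row's maximum payoff:
Column X: max payoff to Row = 5
Column Y: max payoff to Row = -1
Column Z: max payoff to Row = 1
Minimum is -1, achieved by column Y.
Minimax strategy: Y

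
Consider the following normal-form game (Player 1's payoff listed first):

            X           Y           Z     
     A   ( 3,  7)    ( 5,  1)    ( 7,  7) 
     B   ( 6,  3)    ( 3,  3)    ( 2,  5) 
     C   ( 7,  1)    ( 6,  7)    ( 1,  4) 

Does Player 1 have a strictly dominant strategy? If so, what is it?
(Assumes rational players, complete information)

No strictly dominant strategy exists for Player 1

Work:
A strategy strictly dominates another if it gives a strictly higher payoff against every opponent action. Compare each pair of P1's strategies column-by-column:
  A vs B: [3 vs 6, 5 vs 3, 7 vs 2] → A does not strictly dominate B (column X: 3 ≤ 6)
  A vs C: [3 vs 7, 5 vs 6, 7 vs 1] → A does not strictly dominate C (column X: 3 ≤ 7)
  B vs A: [6 vs 3, 3 vs 5, 2 vs 7] → B does not strictly dominate A (column Y: 3 ≤ 5)
  B vs C: [6 vs 7, 3 vs 6, 2 vs 1] → B does not strictly dominate C (column X: 6 ≤ 7)
  C vs A: [7 vs 3, 6 vs 5, 1 vs 7] → C does not strictly dominate A (column Z: 1 ≤ 7)
  C vs B: [7 vs 6, 6 vs 3, 1 vs 2] → C does not strictly dominate B (column Z: 1 ≤ 2)
No single strategy strictly dominates all others → no strictly dominant strategy.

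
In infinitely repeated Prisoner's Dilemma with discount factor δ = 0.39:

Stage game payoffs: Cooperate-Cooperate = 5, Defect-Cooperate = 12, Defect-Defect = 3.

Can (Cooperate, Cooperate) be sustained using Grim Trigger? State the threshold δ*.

δ* = 0.7778; since δ = 0.39 < 0.7778, cooperation cannot be sustained

Work:
For Grim Trigger:
Cooperate forever: 5/(1-δ)
Defect then punished: 12 + 3·δ/(1-δ)
Need: 5/(1-δ) ≥ 12 + 3·δ/(1-δ)
Solving: δ ≥ (T-R)/(T-P) = (12-5)/(12-3) = 0.7778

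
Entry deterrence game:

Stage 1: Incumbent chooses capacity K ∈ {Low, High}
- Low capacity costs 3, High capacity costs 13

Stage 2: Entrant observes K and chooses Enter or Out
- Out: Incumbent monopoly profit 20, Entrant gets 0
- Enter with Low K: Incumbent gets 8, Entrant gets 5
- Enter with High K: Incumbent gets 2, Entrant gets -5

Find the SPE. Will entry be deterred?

SPE: (High, Enter|Low, Out|High); Entry deterred. Incumbent net profit = 7

Work:
After Low K: Entrant enters (5 > 0)
After High K: Entrant stays out (-5 < 0)
Incumbent: Low → 8−3=5, High → 20−13=7
Incumbent chooses High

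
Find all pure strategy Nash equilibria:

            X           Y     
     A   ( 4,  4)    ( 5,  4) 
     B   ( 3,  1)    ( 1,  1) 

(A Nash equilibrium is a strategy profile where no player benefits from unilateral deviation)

Nash equilibrium: (A, X), (A, Y)

Work:
Best responses:
  P1 vs X: payoffs [4, 3] → best response A (payoff 4)
  P1 vs Y: payoffs [5, 1] → best response A (payoff 5)
  P2 vs A: payoffs [4, 4] → best response X/Y (payoff 4)
  P2 vs B: payoffs [1, 1] → best response X/Y (payoff 1)
Mutual best responses: (A,X), (A,Y) → Nash equilibria.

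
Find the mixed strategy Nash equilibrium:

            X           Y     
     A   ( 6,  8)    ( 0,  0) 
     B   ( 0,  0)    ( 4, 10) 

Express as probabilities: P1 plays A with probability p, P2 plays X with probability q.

p = 0.5556, q = 0.4

Work:
Find probabilities that make opponent indifferent:
P2 chooses q to make P1 indifferent between A and B
P1 chooses p to make P2 indifferent between X and Y
Mixed NE: P1 plays (A: 0.5556, B: 0.4444), P2 plays (X: 0.4, Y: 0.6)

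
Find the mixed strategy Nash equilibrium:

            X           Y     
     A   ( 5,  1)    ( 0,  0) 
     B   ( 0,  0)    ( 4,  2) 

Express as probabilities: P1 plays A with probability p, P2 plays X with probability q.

p = 0.6667, q = 0.4444

Work:
Find probabilities that make opponent indifferent:
P2 chooses q to make P1 indifferent between A and B
P1 chooses p to make P2 indifferent between X and Y
Mixed NE: P1 plays (A: 0.6667, B: 0.3333), P2 plays (X: 0.4444, Y: 0.5556)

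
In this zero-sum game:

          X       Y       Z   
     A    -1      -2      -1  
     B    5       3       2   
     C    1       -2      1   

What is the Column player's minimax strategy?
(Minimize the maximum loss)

Column should play Z, value = 2

Work:
Column player minimizes Row's maximum payoff:
Column X: max payoff to Row = 5
Column Y: max payoff to Row = 3
Column Z: max payoff to Row = 2
Minimum is 2, achieved by column Z.
Minimax strategy: Z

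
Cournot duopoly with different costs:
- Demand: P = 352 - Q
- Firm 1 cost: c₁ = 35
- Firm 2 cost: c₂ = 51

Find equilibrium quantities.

q₁* = 111.0, q₂* = 95.0

Work:
Reaction: q₁ = (352 - 35 - q₂)/2
Reaction: q₂ = (352 - 51 - q₁)/2
Solve simultaneously:
q₁* = (352 - 2×35 + 51)/3 = 111.0
q₂* = (352 - 2×51 + 35)/3 = 95.0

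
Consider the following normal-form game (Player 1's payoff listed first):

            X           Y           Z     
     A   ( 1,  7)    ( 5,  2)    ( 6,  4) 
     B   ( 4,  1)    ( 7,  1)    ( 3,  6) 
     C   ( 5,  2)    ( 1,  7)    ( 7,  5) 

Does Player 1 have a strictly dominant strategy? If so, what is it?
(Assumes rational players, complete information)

No strictly dominant strategy exists for Player 1

Work:
A strategy strictly dominates another if it gives a strictly higher payoff against every opponent action. Compare each pair of P1's strategies column-by-column:
  A vs B: [1 vs 4, 5 vs 7, 6 vs 3] → A does not strictly dominate B (column X: 1 ≤ 4)
  A vs C: [1 vs 5, 5 vs 1, 6 vs 7] → A does not strictly dominate C (column X: 1 ≤ 5)
  B vs A: [4 vs 1, 7 vs 5, 3 vs 6] → B does not strictly dominate A (column Z: 3 ≤ 6)
  B vs C: [4 vs 5, 7 vs 1, 3 vs 7] → B does not strictly dominate C (column X: 4 ≤ 5)
  C vs A: [5 vs 1, 1 vs 5, 7 vs 6] → C does not strictly dominate A (column Y: 1 ≤ 5)
  C vs B: [5 vs 4, 1 vs 7, 7 vs 3] → C does not strictly dominate B (column Y: 1 ≤ 7)
No single strategy strictly dominates all others → no strictly dominant strategy.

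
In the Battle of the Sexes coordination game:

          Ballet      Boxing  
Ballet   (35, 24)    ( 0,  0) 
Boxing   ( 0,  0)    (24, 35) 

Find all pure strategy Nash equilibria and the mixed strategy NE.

Pure NE: (Ballet, Ballet) and (Boxing, Boxing); Mixed NE: p = 0.5932, q = 0.4068

Work:
Check pure NE:
(Ballet, Ballet): (35, 24) - no unilateral deviation beneficial
(Boxing, Boxing): (24, 35) - no unilateral deviation beneficial
Mixed NE: P1 plays Ballet with p = 0.5932, P2 plays Ballet with q = 0.4068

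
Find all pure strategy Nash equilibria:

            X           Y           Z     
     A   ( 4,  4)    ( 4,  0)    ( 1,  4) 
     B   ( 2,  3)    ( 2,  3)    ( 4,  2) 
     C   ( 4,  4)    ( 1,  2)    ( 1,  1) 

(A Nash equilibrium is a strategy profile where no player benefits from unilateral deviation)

Nash equilibrium: (A, X), (C, X)

Work:
Best responses:
  P1 vs X: payoffs [4, 2, 4] → best response A/C (payoff 4)
  P1 vs Y: payoffs [4, 2, 1] → best response A (payoff 4)
  P1 vs Z: payoffs [1, 4, 1] → best response B (payoff 4)
  P2 vs A: payoffs [4, 0, 4] → best response X/Z (payoff 4)
  P2 vs B: payoffs [3, 3, 2] → best response X/Y (payoff 3)
  P2 vs C: payoffs [4, 2, 1] → best response X (payoff 4)
Mutual best responses: (A,X), (C,X) → Nash equilibria.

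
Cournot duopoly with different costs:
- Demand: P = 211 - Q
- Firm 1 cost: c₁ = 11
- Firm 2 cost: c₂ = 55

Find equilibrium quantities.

q₁* = 81.33, q₂* = 37.33

Work:
Reaction: q₁ = (211 - 11 - q₂)/2
Reaction: q₂ = (211 - 55 - q₁)/2
Solve simultaneously:
q₁* = (211 - 2×11 + 55)/3 = 81.33
q₂* = (211 - 2×55 + 11)/3 = 37.33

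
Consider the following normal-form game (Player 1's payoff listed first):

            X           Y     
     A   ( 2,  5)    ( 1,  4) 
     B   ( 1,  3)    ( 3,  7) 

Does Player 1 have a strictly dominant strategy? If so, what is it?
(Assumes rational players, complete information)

No strictly dominant strategy exists for Player 1

Work:
A strategy strictly dominates another if it gives a strictly higher payoff against every opponent action. Compare each pair of P1's strategies column-by-column:
  A vs B: [2 vs 1, 1 vs 3] → A does not strictly dominate B (column Y: 1 ≤ 3)
  B vs A: [1 vs 2, 3 vs 1] → B does not strictly dominate A (column X: 1 ≤ 2)
No single strategy strictly dominates all others → no strictly dominant strategy.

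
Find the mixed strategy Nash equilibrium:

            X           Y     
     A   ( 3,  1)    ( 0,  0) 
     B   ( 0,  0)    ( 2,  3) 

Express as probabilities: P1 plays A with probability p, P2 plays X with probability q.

p = 0.75, q = 0.4

Work:
Find probabilities that make opponent indifferent:
P2 chooses q to make P1 indifferent between A and B
P1 chooses p to make P2 indifferent between X and Y
Mixed NE: P1 plays (A: 0.75, B: 0.25), P2 plays (X: 0.4, Y: 0.6)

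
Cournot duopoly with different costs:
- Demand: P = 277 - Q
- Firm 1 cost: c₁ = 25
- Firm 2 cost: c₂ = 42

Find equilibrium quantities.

q₁* = 89.67, q₂* = 72.67

Work:
Reaction: q₁ = (277 - 25 - q₂)/2
Reaction: q₂ = (277 - 42 - q₁)/2
Solve simultaneously:
q₁* = (277 - 2×25 + 42)/3 = 89.67
q₂* = (277 - 2×42 + 25)/3 = 72.67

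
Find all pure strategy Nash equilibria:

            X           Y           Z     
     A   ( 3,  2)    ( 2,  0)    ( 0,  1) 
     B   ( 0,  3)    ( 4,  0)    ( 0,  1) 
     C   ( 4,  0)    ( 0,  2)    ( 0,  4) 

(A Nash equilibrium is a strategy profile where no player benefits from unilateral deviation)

Nash equilibrium: (C, Z)

Work:
Best responses:
  P1 vs X: payoffs [3, 0, 4] → best response C (payoff 4)
  P1 vs Y: payoffs [2, 4, 0] → best response B (payoff 4)
  P1 vs Z: payoffs [0, 0, 0] → best response A/B/C (payoff 0)
  P2 vs A: payoffs [2, 0, 1] → best response X (payoff 2)
  P2 vs B: payoffs [3, 0, 1] → best response X (payoff 3)
  P2 vs C: payoffs [0, 2, 4] → best response Z (payoff 4)
Mutual best responses: (C,Z) → Nash equilibria.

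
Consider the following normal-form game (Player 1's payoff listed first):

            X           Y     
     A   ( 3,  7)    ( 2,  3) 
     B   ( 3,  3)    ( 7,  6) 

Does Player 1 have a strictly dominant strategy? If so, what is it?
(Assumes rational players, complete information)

No strictly dominant strategy exists for Player 1

Work:
A strategy strictly dominates another if it gives a strictly higher payoff against every opponent action. Compare each pair of P1's strategies column-by-column:
  A vs B: [3 vs 3, 2 vs 7] → A does not strictly dominate B (column X: 3 ≤ 3)
  B vs A: [3 vs 3, 7 vs 2] → B does not strictly dominate A (column X: 3 ≤ 3)
No single strategy strictly dominates all others → no strictly dominant strategy.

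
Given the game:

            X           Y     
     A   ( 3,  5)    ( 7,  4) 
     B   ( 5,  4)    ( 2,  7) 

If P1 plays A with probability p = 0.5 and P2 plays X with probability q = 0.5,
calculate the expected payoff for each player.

E[P1] = 4.25, E[P2] = 5.0

Work:
E[P1] = p·q·π₁(A,X) + p·(1-q)·π₁(A,Y) + (1-p)·q·π₁(B,X) + (1-p)·(1-q)·π₁(B,Y)
= 0.5·0.5·3 + 0.5·0.5·7 + 0.5·0.5·5 + 0.5·0.5·2
= 4.25

E[P2] = 5.0 (similar calculation)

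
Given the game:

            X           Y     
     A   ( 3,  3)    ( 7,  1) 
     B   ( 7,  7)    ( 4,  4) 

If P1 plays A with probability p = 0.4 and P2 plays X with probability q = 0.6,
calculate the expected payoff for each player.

E[P1] = 5.32, E[P2] = 4.36

Work:
E[P1] = p·q·π₁(A,X) + p·(1-q)·π₁(A,Y) + (1-p)·q·π₁(B,X) + (1-p)·(1-q)·π₁(B,Y)
= 0.4·0.6·3 + 0.4·0.4·7 + 0.6·0.6·7 + 0.6·0.4·4
= 5.32

E[P2] = 4.36 (similar calculation)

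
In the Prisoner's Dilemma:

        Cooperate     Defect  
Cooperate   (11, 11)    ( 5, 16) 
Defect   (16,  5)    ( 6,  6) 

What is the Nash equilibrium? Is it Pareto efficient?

(Defect, Defect) is NE; not Pareto efficient

Work:
Defect dominates Cooperate for both players:
If P2 cooperates: Defect (16) > Cooperate (11)
If P2 defects: Defect (6) > Cooperate (5)
NE: (Defect, Defect) with payoff (6, 6)
But (Cooperate, Cooperate) = (11, 11) Pareto dominates (6, 6)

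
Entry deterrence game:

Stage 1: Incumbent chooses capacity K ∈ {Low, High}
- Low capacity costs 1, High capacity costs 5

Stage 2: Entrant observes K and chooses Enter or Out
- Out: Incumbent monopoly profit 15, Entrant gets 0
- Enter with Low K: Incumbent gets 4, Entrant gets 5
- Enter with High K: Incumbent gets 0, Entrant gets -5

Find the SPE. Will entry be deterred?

SPE: (High, Enter|Low, Out|High); Entry deterred. Incumbent net profit = 10

Work:
After Low K: Entrant enters (5 > 0)
After High K: Entrant stays out (-5 < 0)
Incumbent: Low → 4−1=3, High → 15−5=10
Incumbent chooses High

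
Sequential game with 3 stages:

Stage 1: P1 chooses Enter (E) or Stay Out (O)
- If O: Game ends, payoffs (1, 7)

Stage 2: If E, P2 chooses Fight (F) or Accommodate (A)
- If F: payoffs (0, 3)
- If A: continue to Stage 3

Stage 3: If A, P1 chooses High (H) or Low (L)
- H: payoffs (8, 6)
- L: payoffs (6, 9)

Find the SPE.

SPE: (E, A, H); Outcome (8, 6)

Work:
Stage 3: P1 chooses H (8 vs 6)
Stage 2: P2: F->3, A->6 (anticipating H). Choose A
Stage 1: P1: O->1, E->8 (anticipating A, H). Choose E
SPE path: E -> A -> H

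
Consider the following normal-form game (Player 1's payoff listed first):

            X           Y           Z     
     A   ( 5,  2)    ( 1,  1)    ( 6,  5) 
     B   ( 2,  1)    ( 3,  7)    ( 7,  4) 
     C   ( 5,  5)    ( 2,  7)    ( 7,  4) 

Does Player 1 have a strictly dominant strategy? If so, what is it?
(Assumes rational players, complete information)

No strictly dominant strategy exists for Player 1

Work:
A strategy strictly dominates another if it gives a strictly higher payoff against every opponent action. Compare each pair of P1's strategies column-by-column:
  A vs B: [5 vs 2, 1 vs 3, 6 vs 7] → A does not strictly dominate B (column Y: 1 ≤ 3)
  A vs C: [5 vs 5, 1 vs 2, 6 vs 7] → A does not strictly dominate C (column X: 5 ≤ 5)
  B vs A: [2 vs 5, 3 vs 1, 7 vs 6] → B does not strictly dominate A (column X: 2 ≤ 5)
  B vs C: [2 vs 5, 3 vs 2, 7 vs 7] → B does not strictly dominate C (column X: 2 ≤ 5)
  C vs A: [5 vs 5, 2 vs 1, 7 vs 6] → C does not strictly dominate A (column X: 5 ≤ 5)
  C vs B: [5 vs 2, 2 vs 3, 7 vs 7] → C does not strictly dominate B (column Y: 2 ≤ 3)
No single strategy strictly dominates all others → no strictly dominant strategy.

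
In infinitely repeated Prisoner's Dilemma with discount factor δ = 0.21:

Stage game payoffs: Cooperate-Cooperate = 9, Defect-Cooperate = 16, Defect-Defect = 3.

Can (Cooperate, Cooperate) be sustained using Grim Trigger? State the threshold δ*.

δ* = 0.5385; since δ = 0.21 < 0.5385, cooperation cannot be sustained

Work:
For Grim Trigger:
Cooperate forever: 9/(1-δ)
Defect then punished: 16 + 3·δ/(1-δ)
Need: 9/(1-δ) ≥ 16 + 3·δ/(1-δ)
Solving: δ ≥ (T-R)/(T-P) = (16-9)/(16-3) = 0.5385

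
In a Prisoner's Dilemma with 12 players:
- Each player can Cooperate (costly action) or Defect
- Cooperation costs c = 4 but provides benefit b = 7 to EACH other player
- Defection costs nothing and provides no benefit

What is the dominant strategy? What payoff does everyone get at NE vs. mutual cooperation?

Dominant: Defect; NE payoff = 0; Coop payoff = 73

Work:
Defect dominates (saves cost c = 4, benefit to others is external)
NE: All defect → everyone gets 0
If all cooperate: each receives (11)×7 - 4 = 73
Social dilemma: 73 > 0 but NE gives 0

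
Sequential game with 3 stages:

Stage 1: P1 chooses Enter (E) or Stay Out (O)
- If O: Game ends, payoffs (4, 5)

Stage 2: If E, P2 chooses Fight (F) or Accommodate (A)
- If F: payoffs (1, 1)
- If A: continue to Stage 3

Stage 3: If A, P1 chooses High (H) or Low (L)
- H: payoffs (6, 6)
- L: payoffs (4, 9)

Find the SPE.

SPE: (E, A, H); Outcome (6, 6)

Work:
Stage 3: P1 chooses H (6 vs 4)
Stage 2: P2: F->1, A->6 (anticipating H). Choose A
Stage 1: P1: O->4, E->6 (anticipating A, H). Choose E
SPE path: E -> A -> H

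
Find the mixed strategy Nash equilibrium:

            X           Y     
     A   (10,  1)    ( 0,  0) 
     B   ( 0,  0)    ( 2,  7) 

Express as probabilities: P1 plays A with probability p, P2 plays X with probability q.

p = 0.875, q = 0.1667

Work:
Find probabilities that make opponent indifferent:
P2 chooses q to make P1 indifferent between A and B
P1 chooses p to make P2 indifferent between X and Y
Mixed NE: P1 plays (A: 0.875, B: 0.125), P2 plays (X: 0.1667, Y: 0.8333)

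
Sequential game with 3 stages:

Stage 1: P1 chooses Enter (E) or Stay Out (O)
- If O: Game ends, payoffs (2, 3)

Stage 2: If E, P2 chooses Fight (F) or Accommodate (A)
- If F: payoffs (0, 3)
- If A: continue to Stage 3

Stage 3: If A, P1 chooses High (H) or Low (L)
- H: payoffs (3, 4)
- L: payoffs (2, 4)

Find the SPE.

SPE: (E, A, H); Outcome (3, 4)

Work:
Stage 3: P1 chooses H (3 vs 2)
Stage 2: P2: F->3, A->4 (anticipating H). Choose A
Stage 1: P1: O->2, E->3 (anticipating A, H). Choose E
SPE path: E -> A -> H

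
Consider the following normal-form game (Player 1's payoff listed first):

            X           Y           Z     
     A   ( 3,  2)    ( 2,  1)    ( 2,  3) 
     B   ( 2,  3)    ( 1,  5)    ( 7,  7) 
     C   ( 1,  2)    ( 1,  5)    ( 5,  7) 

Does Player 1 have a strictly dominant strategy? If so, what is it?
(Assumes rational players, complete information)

No strictly dominant strategy exists for Player 1

Work:
A strategy strictly dominates another if it gives a strictly higher payoff against every opponent action. Compare each pair of P1's strategies column-by-column:
  A vs B: [3 vs 2, 2 vs 1, 2 vs 7] → A does not strictly dominate B (column Z: 2 ≤ 7)
  A vs C: [3 vs 1, 2 vs 1, 2 vs 5] → A does not strictly dominate C (column Z: 2 ≤ 5)
  B vs A: [2 vs 3, 1 vs 2, 7 vs 2] → B does not strictly dominate A (column X: 2 ≤ 3)
  B vs C: [2 vs 1, 1 vs 1, 7 vs 5] → B does not strictly dominate C (column Y: 1 ≤ 1)
  C vs A: [1 vs 3, 1 vs 2, 5 vs 2] → C does not strictly dominate A (column X: 1 ≤ 3)
  C vs B: [1 vs 2, 1 vs 1, 5 vs 7] → C does not strictly dominate B (column X: 1 ≤ 2)
No single strategy strictly dominates all others → no strictly dominant strategy.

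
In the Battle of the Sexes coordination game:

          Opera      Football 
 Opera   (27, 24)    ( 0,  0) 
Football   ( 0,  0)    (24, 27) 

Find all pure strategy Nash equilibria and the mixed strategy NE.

Pure NE: (Opera, Opera) and (Football, Football); Mixed NE: p = 0.5294, q = 0.4706

Work:
Check pure NE:
(Opera, Opera): (27, 24) - no unilateral deviation beneficial
(Football, Football): (24, 27) - no unilateral deviation beneficial
Mixed NE: P1 plays Opera with p = 0.5294, P2 plays Opera with q = 0.4706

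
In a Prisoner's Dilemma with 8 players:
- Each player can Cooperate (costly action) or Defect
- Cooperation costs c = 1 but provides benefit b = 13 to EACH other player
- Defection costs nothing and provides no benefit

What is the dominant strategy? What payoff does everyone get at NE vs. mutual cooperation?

Dominant: Defect; NE payoff = 0; Coop payoff = 90

Work:
Defect dominates (saves cost c = 1, benefit to others is external)
NE: All defect → everyone gets 0
If all cooperate: each receives (7)×13 - 1 = 90
Social dilemma: 90 > 0 but NE gives 0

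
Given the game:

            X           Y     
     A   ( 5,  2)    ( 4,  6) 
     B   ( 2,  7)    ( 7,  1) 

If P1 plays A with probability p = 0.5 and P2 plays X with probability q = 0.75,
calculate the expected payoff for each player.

E[P1] = 4.0, E[P2] = 4.25

Work:
E[P1] = p·q·π₁(A,X) + p·(1-q)·π₁(A,Y) + (1-p)·q·π₁(B,X) + (1-p)·(1-q)·π₁(B,Y)
= 0.5·0.75·5 + 0.5·0.25·4 + 0.5·0.75·2 + 0.5·0.25·7
= 4.0

E[P2] = 4.25 (similar calculation)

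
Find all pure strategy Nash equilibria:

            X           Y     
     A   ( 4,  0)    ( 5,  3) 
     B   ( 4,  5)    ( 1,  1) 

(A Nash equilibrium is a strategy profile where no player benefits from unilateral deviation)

Nash equilibrium: (A, Y), (B, X)

Work:
Best responses:
  P1 vs X: payoffs [4, 4] → best response A/B (payoff 4)
  P1 vs Y: payoffs [5, 1] → best response A (payoff 5)
  P2 vs A: payoffs [0, 3] → best response Y (payoff 3)
  P2 vs B: payoffs [5, 1] → best response X (payoff 5)
Mutual best responses: (A,Y), (B,X) → Nash equilibria.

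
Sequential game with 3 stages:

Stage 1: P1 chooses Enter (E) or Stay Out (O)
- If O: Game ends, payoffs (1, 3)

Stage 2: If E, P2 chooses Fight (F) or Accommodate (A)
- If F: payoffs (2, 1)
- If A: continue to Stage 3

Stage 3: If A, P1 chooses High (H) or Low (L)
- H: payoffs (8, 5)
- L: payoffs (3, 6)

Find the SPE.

SPE: (E, A, H); Outcome (8, 5)

Work:
Stage 3: P1 chooses H (8 vs 3)
Stage 2: P2: F->1, A->5 (anticipating H). Choose A
Stage 1: P1: O->1, E->8 (anticipating A, H). Choose E
SPE path: E -> A -> H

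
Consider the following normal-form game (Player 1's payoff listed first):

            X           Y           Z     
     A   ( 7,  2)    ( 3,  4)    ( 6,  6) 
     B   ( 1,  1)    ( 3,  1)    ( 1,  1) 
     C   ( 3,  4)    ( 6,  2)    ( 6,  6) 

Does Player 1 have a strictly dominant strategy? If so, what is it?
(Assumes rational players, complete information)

No strictly dominant strategy exists for Player 1

Work:
A strategy strictly dominates another if it gives a strictly higher payoff against every opponent action. Compare each pair of P1's strategies column-by-column:
  A vs B: [7 vs 1, 3 vs 3, 6 vs 1] → A does not strictly dominate B (column Y: 3 ≤ 3)
  A vs C: [7 vs 3, 3 vs 6, 6 vs 6] → A does not strictly dominate C (column Y: 3 ≤ 6)
  B vs A: [1 vs 7, 3 vs 3, 1 vs 6] → B does not strictly dominate A (column X: 1 ≤ 7)
  B vs C: [1 vs 3, 3 vs 6, 1 vs 6] → B does not strictly dominate C (column X: 1 ≤ 3)
  C vs A: [3 vs 7, 6 vs 3, 6 vs 6] → C does not strictly dominate A (column X: 3 ≤ 7)
  C vs B: [3 vs 1, 6 vs 3, 6 vs 1] → C strictly dominates B
No single strategy strictly dominates all others → no strictly dominant strategy.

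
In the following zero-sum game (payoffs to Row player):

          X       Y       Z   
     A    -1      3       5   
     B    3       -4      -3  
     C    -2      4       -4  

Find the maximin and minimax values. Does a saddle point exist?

Maximin = -1, Minimax = 3, Saddle: False

Work:
Row minimums: [-1, -4, -4] → maximin = -1
Column maximums: [3, 4, 5] → minimax = 3
No saddle point (maximin ≠ minimax). Mixed strategy needed.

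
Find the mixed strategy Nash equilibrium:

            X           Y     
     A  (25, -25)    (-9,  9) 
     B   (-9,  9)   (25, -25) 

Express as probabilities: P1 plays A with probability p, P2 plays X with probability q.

p = 0.5, q = 0.5

Work:
Find probabilities that make opponent indifferent:
P2 chooses q to make P1 indifferent between A and B
P1 chooses p to make P2 indifferent between X and Y
Mixed NE: P1 plays (A: 0.5, B: 0.5), P2 plays (X: 0.5, Y: 0.5)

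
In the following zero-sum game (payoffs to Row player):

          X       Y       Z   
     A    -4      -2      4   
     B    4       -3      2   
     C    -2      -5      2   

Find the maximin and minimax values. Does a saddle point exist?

Maximin = -3, Minimax = -2, Saddle: False

Work:
Row minimums: [-4, -3, -5] → maximin = -3
Column maximums: [4, -2, 4] → minimax = -2
No saddle point (maximin ≠ minimax). Mixed strategy needed.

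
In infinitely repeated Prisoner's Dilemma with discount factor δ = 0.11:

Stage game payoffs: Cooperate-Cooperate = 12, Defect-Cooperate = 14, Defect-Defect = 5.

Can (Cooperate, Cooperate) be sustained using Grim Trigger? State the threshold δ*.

δ* = 0.2222; since δ = 0.11 < 0.2222, cooperation cannot be sustained

Work:
For Grim Trigger:
Cooperate forever: 12/(1-δ)
Defect then punished: 14 + 5·δ/(1-δ)
Need: 12/(1-δ) ≥ 14 + 5·δ/(1-δ)
Solving: δ ≥ (T-R)/(T-P) = (14-12)/(14-5) = 0.2222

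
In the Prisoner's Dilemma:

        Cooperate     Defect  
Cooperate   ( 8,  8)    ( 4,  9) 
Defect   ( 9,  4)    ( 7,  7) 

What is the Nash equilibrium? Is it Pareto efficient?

(Defect, Defect) is NE; not Pareto efficient

Work:
Defect dominates Cooperate for both players:
If P2 cooperates: Defect (9) > Cooperate (8)
If P2 defects: Defect (7) > Cooperate (4)
NE: (Defect, Defect) with payoff (7, 7)
But (Cooperate, Cooperate) = (8, 8) Pareto dominates (7, 7)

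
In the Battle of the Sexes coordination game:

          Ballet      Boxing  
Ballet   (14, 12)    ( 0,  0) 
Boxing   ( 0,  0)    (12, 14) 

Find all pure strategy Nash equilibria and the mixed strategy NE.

Pure NE: (Ballet, Ballet) and (Boxing, Boxing); Mixed NE: p = 0.5385, q = 0.4615

Work:
Check pure NE:
(Ballet, Ballet): (14, 12) - no unilateral deviation beneficial
(Boxing, Boxing): (12, 14) - no unilateral deviation beneficial
Mixed NE: P1 plays Ballet with p = 0.5385, P2 plays Ballet with q = 0.4615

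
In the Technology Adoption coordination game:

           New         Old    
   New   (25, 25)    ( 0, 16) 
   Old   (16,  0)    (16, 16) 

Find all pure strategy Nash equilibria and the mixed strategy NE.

Pure NE: (New, New) and (Old, Old); Mixed NE: p = 0.64, q = 0.64

Work:
Check pure NE:
(New, New): (25, 25) - no unilateral deviation beneficial
(Old, Old): (16, 16) - no unilateral deviation beneficial
Mixed NE: P1 plays New with p = 0.64, P2 plays New with q = 0.64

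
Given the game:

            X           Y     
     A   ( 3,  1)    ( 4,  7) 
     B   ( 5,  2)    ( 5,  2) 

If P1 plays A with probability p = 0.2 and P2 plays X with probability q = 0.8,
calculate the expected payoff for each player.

E[P1] = 4.64, E[P2] = 2.04

Work:
E[P1] = p·q·π₁(A,X) + p·(1-q)·π₁(A,Y) + (1-p)·q·π₁(B,X) + (1-p)·(1-q)·π₁(B,Y)
= 0.2·0.8·3 + 0.2·0.2·4 + 0.8·0.8·5 + 0.8·0.2·5
= 4.64

E[P2] = 2.04 (similar calculation)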